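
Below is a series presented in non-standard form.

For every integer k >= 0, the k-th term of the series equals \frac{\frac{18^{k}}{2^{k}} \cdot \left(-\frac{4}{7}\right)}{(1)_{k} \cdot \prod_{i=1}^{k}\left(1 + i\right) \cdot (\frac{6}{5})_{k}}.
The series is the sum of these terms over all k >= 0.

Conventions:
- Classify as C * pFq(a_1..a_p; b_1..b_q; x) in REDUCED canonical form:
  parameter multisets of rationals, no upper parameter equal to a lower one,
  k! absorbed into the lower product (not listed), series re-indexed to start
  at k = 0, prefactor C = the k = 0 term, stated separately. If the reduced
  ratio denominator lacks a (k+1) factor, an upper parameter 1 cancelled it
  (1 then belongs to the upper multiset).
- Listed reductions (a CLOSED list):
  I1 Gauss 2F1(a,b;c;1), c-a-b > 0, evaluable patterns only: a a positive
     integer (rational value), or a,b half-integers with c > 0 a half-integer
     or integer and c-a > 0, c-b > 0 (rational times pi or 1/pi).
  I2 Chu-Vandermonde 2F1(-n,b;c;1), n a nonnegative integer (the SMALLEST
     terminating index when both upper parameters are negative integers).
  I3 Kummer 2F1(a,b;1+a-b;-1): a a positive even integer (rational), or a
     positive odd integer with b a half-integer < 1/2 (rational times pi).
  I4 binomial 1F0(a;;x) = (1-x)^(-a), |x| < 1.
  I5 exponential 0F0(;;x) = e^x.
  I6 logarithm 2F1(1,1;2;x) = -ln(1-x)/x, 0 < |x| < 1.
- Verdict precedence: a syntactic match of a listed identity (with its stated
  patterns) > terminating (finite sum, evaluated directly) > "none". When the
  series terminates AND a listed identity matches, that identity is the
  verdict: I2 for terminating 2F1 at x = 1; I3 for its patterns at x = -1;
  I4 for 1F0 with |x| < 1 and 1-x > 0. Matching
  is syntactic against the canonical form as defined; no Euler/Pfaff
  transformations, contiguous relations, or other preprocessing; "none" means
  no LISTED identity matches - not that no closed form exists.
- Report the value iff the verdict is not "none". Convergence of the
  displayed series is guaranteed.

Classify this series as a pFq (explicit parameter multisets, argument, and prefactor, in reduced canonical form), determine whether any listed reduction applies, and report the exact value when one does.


Reduced: x = 9, 0F2, upper = {-}, lower = {\frac{6}{5}, 2}, C = -\frac{4}{7}. Verdict: no listed reduction: x = 9 and upper {-} fail every I1-I6 pattern.

First insight: t_0 being -\frac{4}{7}, (1)_k (C = -4/7, x = 9) is k! itself.
Ratio: r(k) = 9 * 1 / [(k+\frac{6}{5}) (k+2) (k+1)] - poly over poly, x = 9 from leading terms; C = -\frac{4}{7} at k = 0.


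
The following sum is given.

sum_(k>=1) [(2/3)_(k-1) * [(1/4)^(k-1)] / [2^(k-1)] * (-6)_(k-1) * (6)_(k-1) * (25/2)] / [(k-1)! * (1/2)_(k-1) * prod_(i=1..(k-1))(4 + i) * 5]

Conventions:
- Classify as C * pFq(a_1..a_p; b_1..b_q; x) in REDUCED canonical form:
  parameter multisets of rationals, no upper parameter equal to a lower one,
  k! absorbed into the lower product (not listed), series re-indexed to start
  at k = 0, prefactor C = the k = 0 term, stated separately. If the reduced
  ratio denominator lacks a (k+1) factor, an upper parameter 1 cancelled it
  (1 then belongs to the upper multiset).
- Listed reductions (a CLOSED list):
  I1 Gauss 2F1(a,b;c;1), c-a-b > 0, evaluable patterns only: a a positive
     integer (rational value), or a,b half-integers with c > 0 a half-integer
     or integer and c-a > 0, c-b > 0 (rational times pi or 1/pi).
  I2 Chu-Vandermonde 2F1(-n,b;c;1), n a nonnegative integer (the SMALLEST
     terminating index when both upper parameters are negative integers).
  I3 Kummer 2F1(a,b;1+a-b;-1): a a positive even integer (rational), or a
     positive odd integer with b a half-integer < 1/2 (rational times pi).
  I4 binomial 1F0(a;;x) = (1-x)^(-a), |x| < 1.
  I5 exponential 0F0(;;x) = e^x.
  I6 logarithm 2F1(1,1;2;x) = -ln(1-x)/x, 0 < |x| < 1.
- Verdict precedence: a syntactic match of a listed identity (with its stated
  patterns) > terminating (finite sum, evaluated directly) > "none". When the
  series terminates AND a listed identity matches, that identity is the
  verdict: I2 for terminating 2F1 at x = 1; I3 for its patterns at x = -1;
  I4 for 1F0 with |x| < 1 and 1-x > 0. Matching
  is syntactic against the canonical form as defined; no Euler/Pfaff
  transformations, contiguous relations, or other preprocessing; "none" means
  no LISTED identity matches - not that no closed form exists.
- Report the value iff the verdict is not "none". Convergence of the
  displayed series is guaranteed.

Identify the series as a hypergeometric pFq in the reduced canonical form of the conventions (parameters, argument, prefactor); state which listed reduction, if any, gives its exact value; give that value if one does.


Prefactor 5/2, argument 1/8: 3F2 with upper {-6, 2/3, 6} over lower {1/2, 5}. Verdict: terminating - upper -6 stops the sum at k = 6; the 7 terms are added exactly. Sum: 17428261/35271936.

Structural cue: with t_0 = 5/2, the constant factors (C = 5/2) combine into one prefactor.
Consecutive-term ratio: r(k) = (1/8) * (k-6) (k+2/3) (k+6) / [(k+1/2) (k+5) (k+1)] - rational in k. x = (1/8); t_0 = 5/2; negate the roots.


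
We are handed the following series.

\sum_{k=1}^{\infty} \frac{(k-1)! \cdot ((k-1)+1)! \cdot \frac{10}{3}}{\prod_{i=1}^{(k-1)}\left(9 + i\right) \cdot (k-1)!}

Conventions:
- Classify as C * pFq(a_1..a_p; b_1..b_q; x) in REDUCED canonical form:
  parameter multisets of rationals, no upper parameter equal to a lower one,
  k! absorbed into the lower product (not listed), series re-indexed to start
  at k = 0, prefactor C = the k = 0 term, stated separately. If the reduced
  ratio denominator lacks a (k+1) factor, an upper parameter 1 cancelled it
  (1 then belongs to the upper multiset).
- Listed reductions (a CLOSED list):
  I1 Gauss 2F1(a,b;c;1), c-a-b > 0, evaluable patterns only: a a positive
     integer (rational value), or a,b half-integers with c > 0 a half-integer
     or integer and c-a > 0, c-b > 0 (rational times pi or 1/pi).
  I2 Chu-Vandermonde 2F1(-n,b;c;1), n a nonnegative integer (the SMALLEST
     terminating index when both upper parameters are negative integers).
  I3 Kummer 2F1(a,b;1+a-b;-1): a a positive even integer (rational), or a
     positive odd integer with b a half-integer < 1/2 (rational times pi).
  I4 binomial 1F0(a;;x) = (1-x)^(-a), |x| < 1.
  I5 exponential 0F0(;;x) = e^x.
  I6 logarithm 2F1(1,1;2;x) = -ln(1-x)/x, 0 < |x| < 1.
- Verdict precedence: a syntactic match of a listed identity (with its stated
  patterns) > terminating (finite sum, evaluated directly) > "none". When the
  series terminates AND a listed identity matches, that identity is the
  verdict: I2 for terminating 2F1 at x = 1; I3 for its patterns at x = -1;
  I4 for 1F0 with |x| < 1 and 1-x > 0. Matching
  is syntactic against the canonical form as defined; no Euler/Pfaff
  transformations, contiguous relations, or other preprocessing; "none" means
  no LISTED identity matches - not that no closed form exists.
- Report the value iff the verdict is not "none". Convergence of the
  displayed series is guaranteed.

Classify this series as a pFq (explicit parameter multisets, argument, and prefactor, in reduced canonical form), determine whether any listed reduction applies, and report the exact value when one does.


First insight: with t_0 = \frac{10}{3}, the factorial ratio (C = 10/3, x = 1) (k+a-1)!/(a-1)! is a rising factorial (a)_k.
Adjacent-term ratio: r(k) = 1 * (k+1) (k+2) / [(k+10) (k+1)] - rational in k. x = 1; t_0 = \frac{10}{3}; negate the roots.

x = 1 here; the reduced form reads 2F1, upper {1, 2}, lower {10}, C = \frac{10}{3}. Verdict: this is Gauss's theorem (I1) (x = 1: the Gamma ratio telescopes since c-a-b = 7 > 0 and a = 1 in Z>0). Hence: \frac{30}{7}.


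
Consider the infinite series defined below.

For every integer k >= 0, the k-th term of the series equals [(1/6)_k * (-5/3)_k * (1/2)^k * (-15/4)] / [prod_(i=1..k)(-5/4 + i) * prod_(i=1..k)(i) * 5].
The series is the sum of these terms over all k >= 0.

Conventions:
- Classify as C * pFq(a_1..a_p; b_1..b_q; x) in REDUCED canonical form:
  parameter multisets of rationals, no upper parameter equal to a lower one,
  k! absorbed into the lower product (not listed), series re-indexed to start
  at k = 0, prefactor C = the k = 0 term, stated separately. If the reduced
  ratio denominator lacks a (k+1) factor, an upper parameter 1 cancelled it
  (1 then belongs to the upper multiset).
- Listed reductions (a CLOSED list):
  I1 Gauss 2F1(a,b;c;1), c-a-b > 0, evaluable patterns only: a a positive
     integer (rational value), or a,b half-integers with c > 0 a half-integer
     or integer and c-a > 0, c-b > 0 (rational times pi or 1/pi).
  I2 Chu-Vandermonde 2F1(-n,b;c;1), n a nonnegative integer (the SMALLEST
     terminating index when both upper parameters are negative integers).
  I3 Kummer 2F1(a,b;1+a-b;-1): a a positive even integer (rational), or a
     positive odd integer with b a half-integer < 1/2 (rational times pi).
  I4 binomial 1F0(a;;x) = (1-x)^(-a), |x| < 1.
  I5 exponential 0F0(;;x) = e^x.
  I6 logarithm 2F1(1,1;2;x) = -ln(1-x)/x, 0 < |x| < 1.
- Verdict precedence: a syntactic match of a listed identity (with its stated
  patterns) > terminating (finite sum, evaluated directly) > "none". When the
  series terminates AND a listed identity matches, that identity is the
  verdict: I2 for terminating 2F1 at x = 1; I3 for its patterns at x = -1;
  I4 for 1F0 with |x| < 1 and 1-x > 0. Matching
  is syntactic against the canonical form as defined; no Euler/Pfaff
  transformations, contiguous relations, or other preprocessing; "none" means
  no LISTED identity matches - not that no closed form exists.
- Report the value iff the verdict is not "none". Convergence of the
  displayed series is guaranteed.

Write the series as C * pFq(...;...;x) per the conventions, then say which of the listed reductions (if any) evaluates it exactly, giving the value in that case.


Prefactor -3/4, argument 1/2: 2F1 with upper {-5/3, 1/6} over lower {-1/4}. Verdict: no listed reduction: x = 1/2 and upper {-5/3, 1/6} fail every I1-I6 pattern.

Key step: with t_0 = -3/4, the product of the first k integers (C = -3/4) is k!.
Step ratio: r(k) = (1/2) * (k-5/3) (k+1/6) / [(k-1/4) (k+1)] - rational; roots negated = parameters, x = (1/2), C = -3/4.


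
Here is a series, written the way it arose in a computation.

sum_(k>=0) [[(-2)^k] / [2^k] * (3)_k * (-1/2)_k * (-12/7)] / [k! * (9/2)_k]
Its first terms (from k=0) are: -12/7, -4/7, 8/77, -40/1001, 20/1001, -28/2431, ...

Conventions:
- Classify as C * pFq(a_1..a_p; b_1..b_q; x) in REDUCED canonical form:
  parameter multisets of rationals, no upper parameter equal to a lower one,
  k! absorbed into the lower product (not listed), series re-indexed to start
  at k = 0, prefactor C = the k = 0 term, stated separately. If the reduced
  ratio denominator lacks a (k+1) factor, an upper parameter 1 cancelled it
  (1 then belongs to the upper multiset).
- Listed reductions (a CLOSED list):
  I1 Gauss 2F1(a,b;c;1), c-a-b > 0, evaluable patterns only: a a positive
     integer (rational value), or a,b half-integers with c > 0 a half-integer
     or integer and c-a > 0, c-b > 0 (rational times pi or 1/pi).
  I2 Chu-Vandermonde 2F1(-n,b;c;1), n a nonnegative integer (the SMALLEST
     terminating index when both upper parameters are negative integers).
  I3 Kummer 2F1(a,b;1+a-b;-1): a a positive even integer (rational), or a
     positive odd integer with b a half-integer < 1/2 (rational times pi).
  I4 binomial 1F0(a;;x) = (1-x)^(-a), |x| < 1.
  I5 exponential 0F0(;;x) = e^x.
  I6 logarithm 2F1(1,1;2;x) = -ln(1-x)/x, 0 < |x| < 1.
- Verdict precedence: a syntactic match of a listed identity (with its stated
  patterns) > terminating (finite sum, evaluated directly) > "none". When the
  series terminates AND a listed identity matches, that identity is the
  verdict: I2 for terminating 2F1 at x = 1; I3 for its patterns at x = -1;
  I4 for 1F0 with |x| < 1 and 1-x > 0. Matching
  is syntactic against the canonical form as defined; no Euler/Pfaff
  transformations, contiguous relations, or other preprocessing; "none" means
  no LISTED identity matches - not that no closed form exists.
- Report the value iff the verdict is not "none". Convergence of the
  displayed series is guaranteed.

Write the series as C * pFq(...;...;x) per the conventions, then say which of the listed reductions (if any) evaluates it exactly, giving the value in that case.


With C = -12/7: the canonical form is 2F1(-1/2, 3; 9/2; -1). Verdict: the Kummer evaluation I3 matches (x = -1; c = 9/2 equals 1+a-b for upper {-1/2, 3}: listed pattern). Value: (-45/64) * pi.

The tell: t_0 being -12/7, the two k-th powers (C = -12/7) combine into one argument.
Term ratio: r(k) = (-1) * (k-1/2) (k+3) / [(k+9/2) (k+1)] - rational; roots negated = parameters, x = (-1), C = -12/7.


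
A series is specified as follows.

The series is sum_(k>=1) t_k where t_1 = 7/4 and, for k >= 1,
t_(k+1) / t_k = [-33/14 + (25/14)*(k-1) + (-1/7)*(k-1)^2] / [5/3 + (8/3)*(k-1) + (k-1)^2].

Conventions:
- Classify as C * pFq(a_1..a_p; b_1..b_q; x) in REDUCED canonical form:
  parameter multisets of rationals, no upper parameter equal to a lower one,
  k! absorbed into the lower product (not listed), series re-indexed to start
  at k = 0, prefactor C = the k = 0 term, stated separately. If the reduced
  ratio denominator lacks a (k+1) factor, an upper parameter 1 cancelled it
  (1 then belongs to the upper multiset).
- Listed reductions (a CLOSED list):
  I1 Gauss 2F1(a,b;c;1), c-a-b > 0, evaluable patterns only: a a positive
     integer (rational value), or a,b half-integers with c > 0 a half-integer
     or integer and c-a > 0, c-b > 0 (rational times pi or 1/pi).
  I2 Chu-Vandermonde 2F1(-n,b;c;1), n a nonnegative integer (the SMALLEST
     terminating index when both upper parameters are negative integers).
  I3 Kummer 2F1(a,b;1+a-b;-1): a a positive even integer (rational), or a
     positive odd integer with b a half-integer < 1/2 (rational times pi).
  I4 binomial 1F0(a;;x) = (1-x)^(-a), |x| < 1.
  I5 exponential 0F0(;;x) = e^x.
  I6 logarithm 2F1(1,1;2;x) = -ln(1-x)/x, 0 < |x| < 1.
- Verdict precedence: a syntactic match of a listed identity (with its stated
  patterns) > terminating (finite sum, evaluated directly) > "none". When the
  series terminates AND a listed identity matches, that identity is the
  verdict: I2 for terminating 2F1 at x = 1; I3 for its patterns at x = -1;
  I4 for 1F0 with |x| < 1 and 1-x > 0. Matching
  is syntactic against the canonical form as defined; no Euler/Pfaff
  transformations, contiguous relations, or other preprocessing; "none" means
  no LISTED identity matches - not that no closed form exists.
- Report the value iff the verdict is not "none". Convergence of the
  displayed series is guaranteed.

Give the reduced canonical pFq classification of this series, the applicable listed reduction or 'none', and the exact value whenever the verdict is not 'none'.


Classification (C = 7/4): 2F1 with upper {-11, -3/2}, lower {5/3}, argument x = -1/7. Verdict: terminating - the sum ends at index 11 because -11 is a negative integer; exact evaluation follows. Hence: -18201213021835094682961/48900854002865049436160.

Structural cue: t_0 = 7/4 here, and factor the ratio over Q (C = 7/4): negated roots = parameters.
Term ratio: r(k) = (-1/7) * (k-11) (k-3/2) / [(k+5/3) (k+1)] - poly over poly, x = (-1/7) from leading terms; C = 7/4 at k = 0.


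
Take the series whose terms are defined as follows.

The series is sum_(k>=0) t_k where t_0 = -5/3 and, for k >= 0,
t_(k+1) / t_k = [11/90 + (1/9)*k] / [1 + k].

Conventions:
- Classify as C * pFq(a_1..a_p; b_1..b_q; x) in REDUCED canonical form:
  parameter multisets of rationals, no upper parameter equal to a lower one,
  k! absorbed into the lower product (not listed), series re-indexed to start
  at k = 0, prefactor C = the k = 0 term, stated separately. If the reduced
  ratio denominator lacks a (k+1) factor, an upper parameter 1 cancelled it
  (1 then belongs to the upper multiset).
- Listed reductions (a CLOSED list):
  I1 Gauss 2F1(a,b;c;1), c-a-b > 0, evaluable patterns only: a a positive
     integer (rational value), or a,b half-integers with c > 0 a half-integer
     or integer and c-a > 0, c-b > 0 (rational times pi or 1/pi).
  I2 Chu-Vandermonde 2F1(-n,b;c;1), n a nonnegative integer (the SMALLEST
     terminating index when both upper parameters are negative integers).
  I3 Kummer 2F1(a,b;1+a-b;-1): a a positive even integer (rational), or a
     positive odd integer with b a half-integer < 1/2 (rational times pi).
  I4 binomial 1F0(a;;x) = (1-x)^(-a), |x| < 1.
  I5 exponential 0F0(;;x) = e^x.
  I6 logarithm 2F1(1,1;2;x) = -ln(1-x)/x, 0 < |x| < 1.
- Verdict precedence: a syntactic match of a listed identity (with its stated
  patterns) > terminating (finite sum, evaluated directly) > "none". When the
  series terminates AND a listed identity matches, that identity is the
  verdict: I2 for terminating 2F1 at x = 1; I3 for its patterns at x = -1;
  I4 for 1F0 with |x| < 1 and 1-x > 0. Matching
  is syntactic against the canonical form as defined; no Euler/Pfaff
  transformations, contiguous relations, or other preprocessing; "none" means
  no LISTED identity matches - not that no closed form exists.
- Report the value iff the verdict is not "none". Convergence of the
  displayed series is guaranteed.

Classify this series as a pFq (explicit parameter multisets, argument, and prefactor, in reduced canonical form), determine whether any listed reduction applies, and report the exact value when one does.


Key observation: with t_0 = -5/3, the expanded ratio factors over Q; C = -5/3, roots give parameters.
Step ratio: r(k) = (1/9) * (k+11/10) / [(k+1)] - poly over poly, x = (1/9) from leading terms; C = -5/3 at k = 0.

The series (x = 1/9) is 1F0: upper {11/10}, lower {-}, prefactor -5/3. Verdict: the binomial series (I4) matches (the 1F0 binomial series: exponent -11/10, x = 1/9). Its exact value is (-5/3) * (8/9)^(-11/10).


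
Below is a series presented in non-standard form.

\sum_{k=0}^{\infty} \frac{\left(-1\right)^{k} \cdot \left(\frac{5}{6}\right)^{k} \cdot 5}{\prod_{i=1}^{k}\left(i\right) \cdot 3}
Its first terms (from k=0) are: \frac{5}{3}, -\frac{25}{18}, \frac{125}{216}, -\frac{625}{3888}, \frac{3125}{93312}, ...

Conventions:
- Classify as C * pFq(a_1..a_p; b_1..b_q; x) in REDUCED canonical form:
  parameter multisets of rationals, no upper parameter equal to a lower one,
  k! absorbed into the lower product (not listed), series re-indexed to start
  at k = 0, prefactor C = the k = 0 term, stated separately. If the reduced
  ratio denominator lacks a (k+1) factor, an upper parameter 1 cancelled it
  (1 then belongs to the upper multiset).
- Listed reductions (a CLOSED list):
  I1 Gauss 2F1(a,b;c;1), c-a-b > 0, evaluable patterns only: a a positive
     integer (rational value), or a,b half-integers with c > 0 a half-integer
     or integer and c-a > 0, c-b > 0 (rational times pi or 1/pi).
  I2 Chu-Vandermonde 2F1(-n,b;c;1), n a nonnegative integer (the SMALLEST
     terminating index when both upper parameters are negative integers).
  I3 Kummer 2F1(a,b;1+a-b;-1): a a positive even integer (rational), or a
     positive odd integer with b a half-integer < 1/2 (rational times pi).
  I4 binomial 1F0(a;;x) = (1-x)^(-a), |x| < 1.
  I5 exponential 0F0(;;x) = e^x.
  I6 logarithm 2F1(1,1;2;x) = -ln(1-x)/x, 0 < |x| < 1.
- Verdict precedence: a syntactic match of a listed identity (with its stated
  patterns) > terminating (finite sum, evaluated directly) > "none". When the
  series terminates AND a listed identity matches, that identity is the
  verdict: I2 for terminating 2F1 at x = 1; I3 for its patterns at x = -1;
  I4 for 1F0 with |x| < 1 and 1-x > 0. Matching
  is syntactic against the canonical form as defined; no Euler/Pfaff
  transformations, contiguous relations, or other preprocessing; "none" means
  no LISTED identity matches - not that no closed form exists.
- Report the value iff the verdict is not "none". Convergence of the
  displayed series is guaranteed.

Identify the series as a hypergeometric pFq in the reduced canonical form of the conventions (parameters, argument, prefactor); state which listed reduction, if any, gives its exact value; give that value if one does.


x = -\frac{5}{6} here; the reduced form reads 0F0, upper {-}, lower {-}, C = \frac{5}{3}. Verdict: this is exponential (I5) (the 0F0 exponential series at x = -\frac{5}{6}). Hence: \frac{5}{3} \cdot e^{-\frac{5}{6}}.

The tell: t_0 = \frac{5}{3} here, and the constant factors (prefactor 5/3) combine into one prefactor.
Consecutive-term ratio: r(k) = -\frac{5}{6} * 1 / [(k+1)] - rational; roots negated = parameters, x = -\frac{5}{6}, C = \frac{5}{3}.


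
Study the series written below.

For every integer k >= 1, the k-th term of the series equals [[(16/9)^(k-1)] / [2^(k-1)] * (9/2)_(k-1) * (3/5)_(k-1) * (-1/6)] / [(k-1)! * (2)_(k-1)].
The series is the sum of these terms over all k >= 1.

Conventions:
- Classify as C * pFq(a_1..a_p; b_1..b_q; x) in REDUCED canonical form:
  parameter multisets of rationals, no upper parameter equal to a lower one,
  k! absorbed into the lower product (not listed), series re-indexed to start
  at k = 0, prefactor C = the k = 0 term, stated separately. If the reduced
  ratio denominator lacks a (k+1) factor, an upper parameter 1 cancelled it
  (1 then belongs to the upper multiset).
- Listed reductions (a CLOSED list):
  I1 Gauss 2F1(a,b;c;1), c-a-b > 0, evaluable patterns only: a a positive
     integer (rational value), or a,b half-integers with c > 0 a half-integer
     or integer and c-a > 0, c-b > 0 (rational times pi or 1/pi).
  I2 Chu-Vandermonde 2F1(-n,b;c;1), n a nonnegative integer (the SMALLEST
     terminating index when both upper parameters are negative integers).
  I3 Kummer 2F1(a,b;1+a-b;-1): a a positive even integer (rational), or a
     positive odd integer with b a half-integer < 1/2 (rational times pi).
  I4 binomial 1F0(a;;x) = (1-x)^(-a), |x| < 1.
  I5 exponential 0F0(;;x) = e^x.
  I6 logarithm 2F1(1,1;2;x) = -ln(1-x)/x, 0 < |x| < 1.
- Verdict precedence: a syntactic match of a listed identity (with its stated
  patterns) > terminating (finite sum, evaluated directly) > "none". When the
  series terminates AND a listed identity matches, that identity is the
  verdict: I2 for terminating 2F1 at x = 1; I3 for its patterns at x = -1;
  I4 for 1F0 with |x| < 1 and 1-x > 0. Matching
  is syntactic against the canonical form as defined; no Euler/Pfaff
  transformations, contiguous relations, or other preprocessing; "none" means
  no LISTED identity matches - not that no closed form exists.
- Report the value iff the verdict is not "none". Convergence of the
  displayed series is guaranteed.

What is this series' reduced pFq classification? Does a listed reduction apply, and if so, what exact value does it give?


Structural cue: t_0 being -1/6, the two k-th powers (C = -1/6, x = 8/9) combine into one argument.
Consecutive-term ratio: r(k) = (8/9) * (k+3/5) (k+9/2) / [(k+2) (k+1)] - poly over poly, x = (8/9) from leading terms; C = -1/6 at k = 0.

Reduced: x = 8/9, 2F1, upper = {3/5, 9/2}, lower = {2}, C = -1/6. Verdict: none - this 2F1 at x = 8/9 matches no listed pattern, and upper {3/5, 9/2} holds no stopper.


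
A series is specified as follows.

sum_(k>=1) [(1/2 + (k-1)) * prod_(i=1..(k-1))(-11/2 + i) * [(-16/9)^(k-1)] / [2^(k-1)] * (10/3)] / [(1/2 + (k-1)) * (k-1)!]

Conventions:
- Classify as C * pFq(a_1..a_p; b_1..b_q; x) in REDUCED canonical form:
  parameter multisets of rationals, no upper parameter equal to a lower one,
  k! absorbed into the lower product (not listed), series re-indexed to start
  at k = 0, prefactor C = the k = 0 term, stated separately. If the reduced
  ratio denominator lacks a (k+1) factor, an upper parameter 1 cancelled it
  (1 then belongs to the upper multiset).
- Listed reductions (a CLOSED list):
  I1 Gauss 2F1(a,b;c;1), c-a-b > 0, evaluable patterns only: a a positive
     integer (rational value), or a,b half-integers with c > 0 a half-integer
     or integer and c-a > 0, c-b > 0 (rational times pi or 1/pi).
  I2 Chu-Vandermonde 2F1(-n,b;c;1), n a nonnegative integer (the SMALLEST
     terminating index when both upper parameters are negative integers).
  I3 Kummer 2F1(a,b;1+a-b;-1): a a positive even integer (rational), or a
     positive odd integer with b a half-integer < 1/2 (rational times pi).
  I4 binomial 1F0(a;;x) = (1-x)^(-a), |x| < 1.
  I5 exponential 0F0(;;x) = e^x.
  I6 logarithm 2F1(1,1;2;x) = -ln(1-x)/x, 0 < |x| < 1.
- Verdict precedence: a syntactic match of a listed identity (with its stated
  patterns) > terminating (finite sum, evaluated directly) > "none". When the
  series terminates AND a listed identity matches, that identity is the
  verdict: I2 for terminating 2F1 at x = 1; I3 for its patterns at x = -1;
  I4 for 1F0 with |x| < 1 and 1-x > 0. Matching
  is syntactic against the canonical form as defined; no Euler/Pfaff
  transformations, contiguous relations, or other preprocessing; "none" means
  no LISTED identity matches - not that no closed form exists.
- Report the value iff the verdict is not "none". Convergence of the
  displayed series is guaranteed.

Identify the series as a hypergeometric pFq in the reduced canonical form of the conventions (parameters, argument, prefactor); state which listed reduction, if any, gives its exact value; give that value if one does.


Key step: x = (-8/9) and the two k-th powers (C = 10/3, x = -8/9) combine into one argument.
Term ratio: r(k) = (-8/9) * (k-9/2) / [(k+1)] - poly over poly, x = (-8/9) from leading terms; C = 10/3 at k = 0.

This is 10/3 * 1F0(-9/2; -; -8/9) in reduced canonical form. Verdict: binomial (I4) matches (the 1F0 binomial series: exponent 9/2, x = -8/9). Hence: (10/3) * (17/9)^(9/2).


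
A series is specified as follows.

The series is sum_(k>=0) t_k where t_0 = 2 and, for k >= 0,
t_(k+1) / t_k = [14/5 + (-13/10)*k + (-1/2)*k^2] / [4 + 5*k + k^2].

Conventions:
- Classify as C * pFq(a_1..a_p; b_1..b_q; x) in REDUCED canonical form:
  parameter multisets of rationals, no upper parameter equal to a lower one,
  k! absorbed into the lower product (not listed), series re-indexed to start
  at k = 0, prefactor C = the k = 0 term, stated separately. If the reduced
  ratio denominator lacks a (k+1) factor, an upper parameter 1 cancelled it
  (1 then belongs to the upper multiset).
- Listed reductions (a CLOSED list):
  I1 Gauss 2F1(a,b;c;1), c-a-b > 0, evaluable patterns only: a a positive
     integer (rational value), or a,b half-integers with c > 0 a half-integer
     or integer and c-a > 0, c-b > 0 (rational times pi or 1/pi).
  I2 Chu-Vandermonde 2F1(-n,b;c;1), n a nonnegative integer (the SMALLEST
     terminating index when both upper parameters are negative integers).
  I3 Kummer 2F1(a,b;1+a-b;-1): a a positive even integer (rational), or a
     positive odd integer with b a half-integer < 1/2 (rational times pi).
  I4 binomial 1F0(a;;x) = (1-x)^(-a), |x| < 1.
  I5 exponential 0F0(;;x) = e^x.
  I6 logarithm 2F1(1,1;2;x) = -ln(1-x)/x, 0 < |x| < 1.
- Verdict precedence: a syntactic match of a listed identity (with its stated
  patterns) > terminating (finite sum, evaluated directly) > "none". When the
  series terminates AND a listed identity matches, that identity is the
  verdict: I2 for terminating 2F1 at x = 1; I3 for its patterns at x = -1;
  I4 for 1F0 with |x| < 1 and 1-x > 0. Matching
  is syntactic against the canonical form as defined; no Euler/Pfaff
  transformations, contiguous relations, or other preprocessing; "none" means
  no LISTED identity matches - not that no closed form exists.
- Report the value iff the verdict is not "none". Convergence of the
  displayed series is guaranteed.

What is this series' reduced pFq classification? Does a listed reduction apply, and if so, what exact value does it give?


The series (x = -1/2) is 1F0: upper {-7/5}, lower {-}, prefactor 2. Verdict at x = -1/2: binomial (I4) matches (the 1F0 binomial series: exponent 7/5, x = -1/2). Value: 2 * (3/2)^(7/5).

First insight: from the first term 2: the parameter 4 appears in both the upper and lower lists and cancels.
Term ratio: r(k) = (-1/2) * (k-7/5) / [(k+1)] - rational; roots negated = parameters, x = (-1/2), C = 2.


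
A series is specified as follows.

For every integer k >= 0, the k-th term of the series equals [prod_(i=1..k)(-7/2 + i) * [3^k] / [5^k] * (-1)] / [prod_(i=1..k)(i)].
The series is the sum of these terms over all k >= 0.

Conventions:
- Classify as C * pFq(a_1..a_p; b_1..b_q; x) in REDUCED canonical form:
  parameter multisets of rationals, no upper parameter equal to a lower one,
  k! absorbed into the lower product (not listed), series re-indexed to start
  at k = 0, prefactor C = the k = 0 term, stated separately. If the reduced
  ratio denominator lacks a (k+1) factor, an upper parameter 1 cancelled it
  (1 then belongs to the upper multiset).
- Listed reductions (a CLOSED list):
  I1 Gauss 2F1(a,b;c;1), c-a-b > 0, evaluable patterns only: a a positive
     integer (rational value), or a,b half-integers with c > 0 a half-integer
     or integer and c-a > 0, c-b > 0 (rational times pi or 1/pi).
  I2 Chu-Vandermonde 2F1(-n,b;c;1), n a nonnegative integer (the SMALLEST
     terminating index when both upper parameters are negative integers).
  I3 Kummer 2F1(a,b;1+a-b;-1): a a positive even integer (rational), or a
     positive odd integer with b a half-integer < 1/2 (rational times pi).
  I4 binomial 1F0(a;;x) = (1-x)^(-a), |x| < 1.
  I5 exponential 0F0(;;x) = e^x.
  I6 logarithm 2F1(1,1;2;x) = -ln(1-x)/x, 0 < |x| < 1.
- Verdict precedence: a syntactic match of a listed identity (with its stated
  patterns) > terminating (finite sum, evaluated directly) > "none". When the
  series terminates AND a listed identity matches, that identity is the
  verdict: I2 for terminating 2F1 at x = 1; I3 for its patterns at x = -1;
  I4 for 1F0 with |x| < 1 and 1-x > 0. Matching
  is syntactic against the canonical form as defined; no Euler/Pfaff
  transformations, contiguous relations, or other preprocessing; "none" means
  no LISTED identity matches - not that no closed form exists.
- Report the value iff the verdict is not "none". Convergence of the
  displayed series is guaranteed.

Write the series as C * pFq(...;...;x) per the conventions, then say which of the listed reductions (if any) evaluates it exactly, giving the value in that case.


Prefactor -1, argument 3/5: 1F0 with upper {-5/2} over lower {-}. Verdict: this is binomial (I4) (the 1F0 binomial series: exponent 5/2, x = 3/5). Its exact value is (-1) * (2/5)^(5/2).

Key observation: x = (3/5) and the product of the first k integers (prefactor -1) is k!.
Adjacent-term ratio: r(k) = (3/5) * (k-5/2) / [(k+1)] - poly over poly, x = (3/5) from leading terms; C = -1 at k = 0.


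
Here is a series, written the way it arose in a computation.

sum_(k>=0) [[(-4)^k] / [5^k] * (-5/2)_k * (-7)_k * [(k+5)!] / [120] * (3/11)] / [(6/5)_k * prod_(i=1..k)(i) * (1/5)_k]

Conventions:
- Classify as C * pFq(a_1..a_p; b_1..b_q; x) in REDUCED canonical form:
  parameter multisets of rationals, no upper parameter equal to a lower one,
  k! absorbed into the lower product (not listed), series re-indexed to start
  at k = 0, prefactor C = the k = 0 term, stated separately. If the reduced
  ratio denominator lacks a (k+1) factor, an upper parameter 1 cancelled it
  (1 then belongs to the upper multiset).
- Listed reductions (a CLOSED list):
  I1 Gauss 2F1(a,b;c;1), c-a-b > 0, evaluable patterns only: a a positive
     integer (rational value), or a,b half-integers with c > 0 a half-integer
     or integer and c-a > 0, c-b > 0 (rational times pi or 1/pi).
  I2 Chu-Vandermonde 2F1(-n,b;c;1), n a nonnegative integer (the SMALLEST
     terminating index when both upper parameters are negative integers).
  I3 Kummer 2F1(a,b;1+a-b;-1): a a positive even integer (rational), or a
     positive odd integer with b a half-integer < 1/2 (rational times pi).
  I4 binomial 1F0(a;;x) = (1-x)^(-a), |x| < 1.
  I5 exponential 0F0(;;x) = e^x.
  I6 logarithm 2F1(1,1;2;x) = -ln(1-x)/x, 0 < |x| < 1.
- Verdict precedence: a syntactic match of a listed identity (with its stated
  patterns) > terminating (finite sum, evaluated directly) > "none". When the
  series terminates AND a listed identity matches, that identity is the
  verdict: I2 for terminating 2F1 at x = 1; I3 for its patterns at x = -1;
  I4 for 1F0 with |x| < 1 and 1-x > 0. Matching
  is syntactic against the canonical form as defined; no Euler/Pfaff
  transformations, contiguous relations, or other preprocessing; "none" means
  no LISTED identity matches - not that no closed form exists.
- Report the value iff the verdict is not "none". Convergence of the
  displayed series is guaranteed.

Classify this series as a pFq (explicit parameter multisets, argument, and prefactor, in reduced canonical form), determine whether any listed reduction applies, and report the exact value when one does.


At argument -4/5: a 3F2 with upper {-7, -5/2, 6}, lower {1/5, 6/5}, scaled by C = 3/11. Verdict: terminating - upper parameter -7 makes this a finite sum (last index 7), evaluated exactly. Value: -117160998807/864665516.

Key step: with t_0 = 3/11, the product of the first k integers (C = 3/11) is k!.
Step ratio: r(k) = (-4/5) * (k-7) (k-5/2) (k+6) / [(k+1/5) (k+6/5) (k+1)] - rational in k, leading ratio (-4/5); with t_0 = 3/11, classification follows.


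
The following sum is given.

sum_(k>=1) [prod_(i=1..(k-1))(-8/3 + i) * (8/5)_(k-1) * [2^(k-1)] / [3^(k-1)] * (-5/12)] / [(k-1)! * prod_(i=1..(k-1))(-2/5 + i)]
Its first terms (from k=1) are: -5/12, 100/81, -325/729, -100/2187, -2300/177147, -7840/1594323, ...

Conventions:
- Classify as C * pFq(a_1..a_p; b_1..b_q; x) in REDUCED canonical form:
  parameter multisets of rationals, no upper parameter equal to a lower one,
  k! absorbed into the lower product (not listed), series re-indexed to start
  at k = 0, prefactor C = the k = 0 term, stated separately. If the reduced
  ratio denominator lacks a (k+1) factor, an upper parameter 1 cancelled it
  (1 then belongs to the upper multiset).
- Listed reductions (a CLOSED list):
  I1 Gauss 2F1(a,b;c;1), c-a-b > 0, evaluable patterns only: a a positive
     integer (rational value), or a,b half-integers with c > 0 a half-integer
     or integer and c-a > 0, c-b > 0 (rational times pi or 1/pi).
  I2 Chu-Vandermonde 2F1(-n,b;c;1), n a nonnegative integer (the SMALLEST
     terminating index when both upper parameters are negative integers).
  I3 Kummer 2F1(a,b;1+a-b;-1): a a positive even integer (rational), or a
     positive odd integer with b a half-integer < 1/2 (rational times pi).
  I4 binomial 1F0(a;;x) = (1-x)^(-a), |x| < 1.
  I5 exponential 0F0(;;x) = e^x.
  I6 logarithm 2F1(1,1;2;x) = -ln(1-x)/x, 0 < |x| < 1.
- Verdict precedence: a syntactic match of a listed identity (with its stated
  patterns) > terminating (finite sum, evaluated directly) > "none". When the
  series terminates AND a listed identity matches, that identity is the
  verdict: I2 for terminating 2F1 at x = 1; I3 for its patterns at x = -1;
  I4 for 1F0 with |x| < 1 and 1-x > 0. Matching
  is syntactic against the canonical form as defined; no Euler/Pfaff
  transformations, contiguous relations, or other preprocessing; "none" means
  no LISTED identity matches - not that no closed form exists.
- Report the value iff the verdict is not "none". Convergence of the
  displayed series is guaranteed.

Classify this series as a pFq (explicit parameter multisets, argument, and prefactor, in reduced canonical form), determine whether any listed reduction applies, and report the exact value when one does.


The series (x = 2/3) is 2F1: upper {-5/3, 8/5}, lower {3/5}, prefactor -5/12. Verdict: no listed reduction: x = 2/3 and upper {-5/3, 8/5} fail every I1-I6 pattern.

First insight: x = (2/3) and the lower running product (prefactor -5/12) is a rising factorial.
Adjacent-term ratio: r(k) = (2/3) * (k-5/3) (k+8/5) / [(k+3/5) (k+1)] ; factor over Q: parameters, x = (2/3), and C = -5/12.


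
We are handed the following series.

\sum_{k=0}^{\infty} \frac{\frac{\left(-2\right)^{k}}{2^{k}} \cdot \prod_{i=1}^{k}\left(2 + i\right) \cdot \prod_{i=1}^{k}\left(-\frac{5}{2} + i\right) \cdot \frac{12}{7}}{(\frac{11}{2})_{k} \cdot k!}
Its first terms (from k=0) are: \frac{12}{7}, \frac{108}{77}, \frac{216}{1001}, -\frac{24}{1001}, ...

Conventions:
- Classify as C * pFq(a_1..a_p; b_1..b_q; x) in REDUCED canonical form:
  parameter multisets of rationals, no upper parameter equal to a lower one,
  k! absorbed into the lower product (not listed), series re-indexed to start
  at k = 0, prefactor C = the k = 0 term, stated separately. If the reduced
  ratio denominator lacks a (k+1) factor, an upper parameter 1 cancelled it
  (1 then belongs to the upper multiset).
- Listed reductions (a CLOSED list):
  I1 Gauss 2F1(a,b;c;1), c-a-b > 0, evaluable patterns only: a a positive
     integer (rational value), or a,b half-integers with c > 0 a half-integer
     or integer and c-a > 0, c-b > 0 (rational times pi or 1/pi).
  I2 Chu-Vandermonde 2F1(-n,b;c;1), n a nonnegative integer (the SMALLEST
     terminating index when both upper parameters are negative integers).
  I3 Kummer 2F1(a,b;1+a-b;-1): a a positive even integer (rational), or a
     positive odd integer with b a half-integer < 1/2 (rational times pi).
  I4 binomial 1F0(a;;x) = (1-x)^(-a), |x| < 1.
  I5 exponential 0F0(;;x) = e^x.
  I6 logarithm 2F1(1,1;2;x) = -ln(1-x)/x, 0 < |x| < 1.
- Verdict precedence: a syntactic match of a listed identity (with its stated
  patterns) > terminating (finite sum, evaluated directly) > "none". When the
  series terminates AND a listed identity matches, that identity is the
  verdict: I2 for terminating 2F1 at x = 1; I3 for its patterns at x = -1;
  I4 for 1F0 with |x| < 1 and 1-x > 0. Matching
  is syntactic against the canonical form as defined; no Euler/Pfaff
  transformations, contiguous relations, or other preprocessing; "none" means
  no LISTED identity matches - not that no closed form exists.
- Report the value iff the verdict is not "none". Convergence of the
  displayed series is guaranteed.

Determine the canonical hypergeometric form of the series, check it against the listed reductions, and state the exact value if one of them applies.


Key step: t_0 being \frac{12}{7}, the running product (prefactor 12/7) telescopes to a rising factorial.
Consecutive-term ratio: r(k) = -1 * (k-\frac{3}{2}) (k+3) / [(k+\frac{11}{2}) (k+1)] ; factor over Q: parameters, x = -1, and C = \frac{12}{7}.

Reduced: x = -1, 2F1, upper = {-\frac{3}{2}, 3}, lower = {\frac{11}{2}}, C = \frac{12}{7}. Verdict: Kummer's theorem (I3) applies (x = -1; c = \frac{11}{2} equals 1+a-b for upper {-\frac{3}{2}, 3}: listed pattern). Exact value: \frac{135}{128} \cdot \pi.


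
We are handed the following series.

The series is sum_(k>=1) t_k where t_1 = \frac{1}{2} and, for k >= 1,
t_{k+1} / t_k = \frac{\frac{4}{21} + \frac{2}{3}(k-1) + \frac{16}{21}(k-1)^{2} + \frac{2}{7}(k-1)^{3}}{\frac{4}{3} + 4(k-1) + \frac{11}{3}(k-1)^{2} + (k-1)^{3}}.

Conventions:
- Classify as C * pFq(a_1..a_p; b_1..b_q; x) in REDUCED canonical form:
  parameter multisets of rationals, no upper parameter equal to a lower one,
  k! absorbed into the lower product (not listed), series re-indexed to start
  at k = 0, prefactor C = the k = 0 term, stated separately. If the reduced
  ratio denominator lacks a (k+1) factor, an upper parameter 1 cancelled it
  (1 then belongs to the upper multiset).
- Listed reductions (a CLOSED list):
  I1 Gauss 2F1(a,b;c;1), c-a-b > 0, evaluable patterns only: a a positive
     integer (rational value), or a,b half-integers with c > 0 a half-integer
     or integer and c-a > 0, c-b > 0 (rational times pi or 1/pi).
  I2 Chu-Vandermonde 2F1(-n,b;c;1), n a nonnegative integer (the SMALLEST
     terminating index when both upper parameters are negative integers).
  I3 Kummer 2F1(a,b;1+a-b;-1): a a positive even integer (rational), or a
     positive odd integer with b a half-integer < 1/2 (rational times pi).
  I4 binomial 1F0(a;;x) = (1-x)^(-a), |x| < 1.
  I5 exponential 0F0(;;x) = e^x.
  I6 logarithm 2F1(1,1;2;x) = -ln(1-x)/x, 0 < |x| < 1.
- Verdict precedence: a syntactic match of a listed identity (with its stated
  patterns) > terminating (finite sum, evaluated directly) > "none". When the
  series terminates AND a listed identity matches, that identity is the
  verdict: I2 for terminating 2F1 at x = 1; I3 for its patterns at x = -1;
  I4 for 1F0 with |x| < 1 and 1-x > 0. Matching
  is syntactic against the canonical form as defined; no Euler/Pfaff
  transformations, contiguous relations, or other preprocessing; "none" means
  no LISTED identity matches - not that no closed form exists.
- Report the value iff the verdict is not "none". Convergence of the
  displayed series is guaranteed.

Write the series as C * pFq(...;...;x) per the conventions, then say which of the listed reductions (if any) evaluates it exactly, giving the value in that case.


With C = \frac{1}{2}: the canonical form is 2F1(1, 1; 2; \frac{2}{7}). Verdict: the logarithmic series (I6) fires (the logarithm: parameters (1,1;2), x = \frac{2}{7}). Sum: \left(-\frac{7}{4}\right) \cdot \ln\left(\frac{5}{7}\right).

Key step: with t_0 = \frac{1}{2}, factor the ratio over Q (C = 1/2): negated roots = parameters.
Ratio: r(k) = \frac{2}{7} * (k+1) (k+1) / [(k+2) (k+1)] - rational; roots negated = parameters, x = \frac{2}{7}, C = \frac{1}{2}.
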